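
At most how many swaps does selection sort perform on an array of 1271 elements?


Each of the 1270 passes places one element in its final position.
Pass 1: swap minimum into position 0
Pass 2: swap minimum of remaining into position 1
...
Pass 1270: last two elements, one swap
Maximum swaps = 1271 - 1 = 1270


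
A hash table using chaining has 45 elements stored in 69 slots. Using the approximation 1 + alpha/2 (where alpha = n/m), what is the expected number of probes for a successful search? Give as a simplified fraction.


Load factor alpha = n/m = 45/69
Expected probes = 1 + alpha/2 = 1 + 45/(2*69)
= 1 + 45/138
= 138/138 + 45/138
= 183/138
Simplify: 61/46


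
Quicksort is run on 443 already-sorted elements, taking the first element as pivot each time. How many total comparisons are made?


Sum of comparisons per partition:
442 + 441 + ... + 1 + 0
= 443 * (443 - 1) / 2
= 443 * 442 / 2
= 97903


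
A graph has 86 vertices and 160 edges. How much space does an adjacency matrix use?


Adjacency matrix: V x V grid of entries
Space = V^2 = 86^2 = 86 * 86 = 7396


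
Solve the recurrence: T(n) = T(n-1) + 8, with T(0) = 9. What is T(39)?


Unrolling the recurrence:
T(39) = T(38) + 8
       = T(37) + 8 + 8
       = T(36) + 8*3
       ...
       = T(0) + 8*39
       = 9 + 312 = 321


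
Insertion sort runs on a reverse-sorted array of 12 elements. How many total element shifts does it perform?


Sum of shifts = 1 + 2 + 3 + ... + 11
= 12 * 11 / 2
= 132 / 2
= 66


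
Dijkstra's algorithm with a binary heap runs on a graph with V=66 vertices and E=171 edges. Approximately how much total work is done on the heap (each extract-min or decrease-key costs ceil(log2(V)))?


Dijkstra with a binary heap: each vertex is extracted once, each edge may relax once.
Each heap operation costs O(log V).
V + E = 66 + 171 = 237
ceil(log2(66)) = 7 (since 2^6 = 64 < 66 <= 128 = 2^7)
Total heap work = (V+E) * ceil(log2(V)) = 237 * 7 = 1659


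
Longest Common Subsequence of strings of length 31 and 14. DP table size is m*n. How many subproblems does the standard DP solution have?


DP table indexed by positions in both strings.
First string: 31 positions
Second string: 14 positions
Total = 31 * 14 = 434


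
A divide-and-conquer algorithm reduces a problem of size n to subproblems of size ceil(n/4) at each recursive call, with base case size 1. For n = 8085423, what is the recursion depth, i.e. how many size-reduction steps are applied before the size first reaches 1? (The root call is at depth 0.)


Each step divides the size by 4 (rounding up); after k steps the size is ceil(n/4^k), which equals 1 exactly when 4^k >= n.
So the depth is the smallest k with 4^k >= 8085423, i.e. ceil(log_4(8085423)).
4^11 = 4194304 < 8085423 <= 16777216 = 4^12
Recursion depth = 12


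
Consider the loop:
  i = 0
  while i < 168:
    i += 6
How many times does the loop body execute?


Starting at i = 0, each iteration adds 6.
Iterations until i >= 168:
  Iteration 1: i = 0 -> i = 6
  Iteration 2: i = 6 -> i = 12
  Iteration 3: i = 12 -> i = 18
  Iteration 4: i = 18 -> i = 24
  Iteration 5: i = 24 -> i = 30
  Iteration 6: i = 30 -> i = 36
  Iteration 7: i = 36 -> i = 42
  Iteration 8: i = 42 -> i = 48
  ... continuing ...
Total iterations = ceil(168/6) = 28


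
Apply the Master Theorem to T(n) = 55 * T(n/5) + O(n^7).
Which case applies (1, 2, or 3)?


The Master Theorem: T(n) = a*T(n/b) + O(n^c)
  a = 55, b = 5, c = 7
log_b(a) = log_5(55) ~ 2.49
Compare b^c with a: 5^7 = 78125 > 55, so c > log_b(a).
Since c > log_b(a), Case 3 applies.
T(n) = O(n^7)
Master Theorem case = 3


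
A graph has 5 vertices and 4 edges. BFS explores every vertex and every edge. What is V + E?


A full BFS traversal dequeues each vertex once and examines each edge once.
Vertex visits: 5
Edge visits: 4
V + E = 5 + 4 = 9


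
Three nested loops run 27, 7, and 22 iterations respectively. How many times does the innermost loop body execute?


Loop 1 (outermost): 27 iterations
Loop 2 (middle): 7 iterations per outer
Loop 3 (innermost): 22 iterations per middle
Total = 27 * 7 * 22 = 4158


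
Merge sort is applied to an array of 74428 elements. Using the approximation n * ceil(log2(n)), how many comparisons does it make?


Merge sort divides the array into halves recursively.
Number of levels = ceil(log2(74428)) = 17
At each level, approximately n = 74428 comparisons are needed for merging.
Total comparisons ~ n * ceil(log2(n)) = 74428 * 17 = 1265276


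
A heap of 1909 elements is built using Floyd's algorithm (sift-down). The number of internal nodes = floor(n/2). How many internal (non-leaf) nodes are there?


Leaf nodes occupy roughly half the array.
Sift-down is called for each internal node, starting from the last one.
Internal nodes = floor(n/2) = floor(1909/2) = 954


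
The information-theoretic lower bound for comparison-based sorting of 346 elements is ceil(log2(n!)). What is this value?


A binary decision tree of height h has at most 2^h leaves and needs at least n! of them, so h >= ceil(log2(n!)).
346! is far too large to multiply out, so use Stirling's series:
  ln(n!) ~ n ln n - n + (1/2) ln(2 pi n) + 1/(12n)  (error below 1/(360 n^3), negligible here)
  ln(346) = 5.8464388
  n ln n = 346 * 5.8464388 = 2022.8678
  (1/2) ln(2 pi * 346) = (1/2) ln(2173.9821) = 3.8422
  1/(12*346) = 0.0002
  ln(346!) ~ 2022.8678 - 346 + 3.8422 + 0.0002 = 1680.7102
Convert to base 2: log2(346!) = 1680.7102 / ln 2 = 1680.7102 / 0.69314718 = 2424.7523
ceil(2424.7523) = 2425


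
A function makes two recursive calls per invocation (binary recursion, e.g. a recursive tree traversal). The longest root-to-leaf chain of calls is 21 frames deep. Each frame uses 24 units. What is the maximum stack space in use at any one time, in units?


Binary recursion: the two calls run one after the other, so only one root-to-leaf chain of frames is on the stack at a time.
Maximum depth (longest chain) = 21 frames
Each frame = 24 units
Max stack space = 21 * 24 = 504


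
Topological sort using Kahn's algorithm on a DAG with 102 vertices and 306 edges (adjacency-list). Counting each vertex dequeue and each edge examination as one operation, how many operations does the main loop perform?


Kahn's algorithm:
  1. Compute in-degrees: O(V + E)
  2. Process queue: each vertex dequeued once (O(V))
     each edge examined once (O(E))
Total = V + E = 102 + 306 = 408


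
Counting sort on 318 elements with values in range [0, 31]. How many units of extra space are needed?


Output array size: 318 (to store sorted result)
Count array size: 32 (one slot per possible value, range 0 to 31)
Total extra space = 318 + 32 = 350


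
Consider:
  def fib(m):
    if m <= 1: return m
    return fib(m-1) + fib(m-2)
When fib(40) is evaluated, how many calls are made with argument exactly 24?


Let N(m) = number of times fib(m) is called while evaluating fib(40).
N(40) = 1 (the initial call).
N(39) = 1 (only fib(40) calls it).
For 1 <= m <= 38: fib(m) is called by fib(m+1) and fib(m+2), so
  N(m) = N(m+1) + N(m+2).
fib(0) is called only by fib(2), so N(0) = N(2).
Walk down from m=40:
  N(40)=1, N(39)=1, N(38)=2, N(37)=3, N(36)=5, N(35)=8, N(34)=13, N(33)=21, N(32)=34, N(31)=55, N(30)=89, N(29)=144, N(28)=233, N(27)=377, N(26)=610, N(25)=987, N(24)=1597
N(24) = 1597


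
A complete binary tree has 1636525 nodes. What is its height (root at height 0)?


In a complete binary tree, level k holds nodes 2^k .. 2^(k+1)-1 (1-indexed).
Height = floor(log2(n)) = floor(log2(1636525)) = 20
Check: 2^20 = 1048576 <= 1636525 < 2097152 = 2^21


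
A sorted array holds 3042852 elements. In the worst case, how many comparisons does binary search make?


Halving sequence: 3042852 -> 1521426 -> 760713 -> 380356 -> 190178 -> 95089 -> 47544 -> 23772 -> 11886 -> 5943 -> 2971 -> 1485 -> 742 -> 371 -> 185 -> 92 -> 46 -> 23 -> 11 -> 5 -> 2 -> 1
Number of halvings = 21
Max comparisons = 21 + 1 = 22


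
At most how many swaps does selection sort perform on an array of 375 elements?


Each of the 374 passes places one element in its final position.
Pass 1: swap minimum into position 0
Pass 2: swap minimum of remaining into position 1
...
Pass 374: last two elements, one swap
Maximum swaps = 375 - 1 = 374


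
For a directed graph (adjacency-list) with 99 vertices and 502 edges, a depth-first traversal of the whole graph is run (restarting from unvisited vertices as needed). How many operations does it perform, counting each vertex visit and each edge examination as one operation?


A full DFS traversal visits each vertex once and examines each edge once.
V = 99
E = 502
Sum = 99 + 502 = 601


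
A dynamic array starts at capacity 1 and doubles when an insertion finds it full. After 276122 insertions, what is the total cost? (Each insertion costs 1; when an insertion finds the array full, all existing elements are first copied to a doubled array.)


Insertion cost: 276122 (one per element)
Resizes occur just before inserting elements 2, 3, 5, 9, ...
Elements copied at each resize: 1 + 2 + 4 + 8 + 16 + 32 + 64 + 128 + 256 + 512 + 1024 + 2048 + 4096 + 8192 + 16384 + 32768 + 65536 + 131072 + 262144
Sum of copies = 524287 (geometric series: 2^k - 1)
Total = 276122 + 524287 = 800409


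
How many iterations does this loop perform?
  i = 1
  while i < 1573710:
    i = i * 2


The loop variable doubles each iteration:
i = 1 -> 2 -> 4 -> 8 -> 16 -> 32 -> 64 -> 128 -> 256 -> 512 -> 1024 -> 2048 -> 4096 -> 8192 -> 16384 -> 32768 -> 65536 -> 131072 -> 262144 -> 524288 -> 1048576 -> 2097152 (stop, 2097152 >= 1573710)
Number of doublings = ceil(log2(1573710)) = 21


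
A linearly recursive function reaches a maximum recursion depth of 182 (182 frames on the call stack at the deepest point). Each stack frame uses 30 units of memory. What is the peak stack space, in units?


Maximum recursion depth = 182 frames
Memory per frame = 30 units
Total stack space = depth * frame_size
= 182 * 30 = 5460


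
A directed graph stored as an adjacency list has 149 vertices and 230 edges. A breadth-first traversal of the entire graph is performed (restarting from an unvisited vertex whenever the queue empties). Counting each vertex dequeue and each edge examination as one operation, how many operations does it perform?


A full BFS traversal dequeues each vertex once and examines each edge once.
Vertex visits: 149
Edge visits: 230
V + E = 149 + 230 = 379


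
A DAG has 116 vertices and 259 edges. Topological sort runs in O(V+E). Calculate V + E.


V = 116 (vertex processing)
E = 259 (edge processing)
V + E = 116 + 259 = 375


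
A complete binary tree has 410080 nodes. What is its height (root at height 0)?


In a complete binary tree, level k holds nodes 2^k .. 2^(k+1)-1 (1-indexed).
Height = floor(log2(n)) = floor(log2(410080)) = 18
Check: 2^18 = 262144 <= 410080 < 524288 = 2^19


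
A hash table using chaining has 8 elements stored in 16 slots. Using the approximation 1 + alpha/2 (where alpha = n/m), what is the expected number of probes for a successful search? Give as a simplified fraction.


Load factor alpha = n/m = 8/16
Expected probes = 1 + alpha/2 = 1 + 8/(2*16)
= 1 + 8/32
= 32/32 + 8/32
= 40/32
Simplify: 5/4


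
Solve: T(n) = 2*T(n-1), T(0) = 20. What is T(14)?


Unrolling:
T(14) = 2*T(13) = 2^2*T(12) = ... = 2^14*T(0)
= 2^14 * 20
= 16384 * 20 = 327680


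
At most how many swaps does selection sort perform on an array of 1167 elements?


Each of the 1166 passes places one element in its final position.
Pass 1: swap minimum into position 0
Pass 2: swap minimum of remaining into position 1
...
Pass 1166: last two elements, one swap
Maximum swaps = 1167 - 1 = 1166


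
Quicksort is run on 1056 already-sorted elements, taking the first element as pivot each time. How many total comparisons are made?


Sum of comparisons per partition:
1055 + 1054 + ... + 1 + 0
= 1056 * (1056 - 1) / 2
= 1056 * 1055 / 2
= 557040


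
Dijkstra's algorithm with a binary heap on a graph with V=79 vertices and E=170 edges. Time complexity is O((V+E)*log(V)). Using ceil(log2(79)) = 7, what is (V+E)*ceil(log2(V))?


Dijkstra with a binary heap: each vertex is extracted once, each edge may relax once.
Each heap operation costs O(log V).
V + E = 79 + 170 = 249
ceil(log2(79)) = 7 (since 2^6 = 64 < 79 <= 128 = 2^7)
Total heap work = (V+E) * ceil(log2(V)) = 249 * 7 = 1743


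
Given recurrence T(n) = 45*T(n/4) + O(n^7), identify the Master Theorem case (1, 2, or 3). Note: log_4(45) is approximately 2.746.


Master Theorem parameters: a=45, b=4, c=7
log_b(a) = 2.746
Compare b^c with a: 4^7 = 16384 > 45, so c > log_b(a).
Comparing c=7 vs log_b(a)=2.746:
7 > 2.746 => Case 3
Result: T(n) = O(n^7)
Master Theorem case = 3


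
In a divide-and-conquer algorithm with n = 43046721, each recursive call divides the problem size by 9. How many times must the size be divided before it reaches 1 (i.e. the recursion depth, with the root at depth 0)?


Number of divisions = log_9(43046721)
Sizes: 43046721 -> 4782969 -> 531441 -> 59049 -> 6561 -> 729 -> 81 -> 9 -> 1 (8 divisions)
Recursion depth = 8


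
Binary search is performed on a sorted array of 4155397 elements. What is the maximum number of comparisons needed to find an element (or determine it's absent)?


Binary search halves the search space each comparison:
  Step 1: search space = 4155397 -> 2077698
  Step 2: search space = 2077698 -> 1038849
  Step 3: search space = 1038849 -> 519424
  Step 4: search space = 519424 -> 259712
  Step 5: search space = 259712 -> 129856
  Step 6: search space = 129856 -> 64928
  Step 7: search space = 64928 -> 32464
  Step 8: search space = 32464 -> 16232
  Step 9: search space = 16232 -> 8116
  Step 10: search space = 8116 -> 4058
  Step 11: search space = 4058 -> 2029
  Step 12: search space = 2029 -> 1014
  Step 13: search space = 1014 -> 507
  Step 14: search space = 507 -> 253
  Step 15: search space = 253 -> 126
  Step 16: search space = 126 -> 63
  Step 17: search space = 63 -> 31
  Step 18: search space = 31 -> 15
  Step 19: search space = 15 -> 7
  Step 20: search space = 7 -> 3
  Step 21: search space = 3 -> 1
  Step 22: search space = 1 (final check)
Maximum comparisons = floor(log2(4155397)) + 1 = 21 + 1 = 22


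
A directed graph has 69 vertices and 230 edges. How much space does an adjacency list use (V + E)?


Adjacency list: one list head per vertex + one entry per edge
Vertex heads: 69
Edge entries: 230
Total = 69 + 230 = 299


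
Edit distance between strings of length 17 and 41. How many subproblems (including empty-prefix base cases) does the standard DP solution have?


The table includes base cases (empty prefixes).
Rows: (m+1) = 18
Columns: (n+1) = 42
Total = 18 * 42 = 756


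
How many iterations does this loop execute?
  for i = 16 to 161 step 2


The loop variable i takes values starting at 16 and increments by 2 each iteration.
Sequence: i = 16, 18, 20, 22, 24, 26, 28, 30, 32, ...
The upper bound 161 is inclusive, so the count is floor((last - first) / step) + 1:
floor((161 - 16) / 2) + 1 = floor(145/2) + 1 = 72 + 1 = 73


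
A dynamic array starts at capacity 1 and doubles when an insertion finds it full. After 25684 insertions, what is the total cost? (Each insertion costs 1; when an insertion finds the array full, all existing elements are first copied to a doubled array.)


Insertion cost: 25684 (one per element)
Resizes occur just before inserting elements 2, 3, 5, 9, ...
Elements copied at each resize: 1 + 2 + 4 + 8 + 16 + 32 + 64 + 128 + 256 + 512 + 1024 + 2048 + 4096 + 8192 + 16384
Sum of copies = 32767 (geometric series: 2^k - 1)
Total = 25684 + 32767 = 58451


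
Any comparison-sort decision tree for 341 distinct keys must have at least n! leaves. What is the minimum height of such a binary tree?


A binary decision tree of height h has at most 2^h leaves and needs at least n! of them, so h >= ceil(log2(n!)).
341! is far too large to multiply out, so use Stirling's series:
  ln(n!) ~ n ln n - n + (1/2) ln(2 pi n) + 1/(12n)  (error below 1/(360 n^3), negligible here)
  ln(341) = 5.8318825
  n ln n = 341 * 5.8318825 = 1988.6719
  (1/2) ln(2 pi * 341) = (1/2) ln(2142.5662) = 3.8349
  1/(12*341) = 0.0002
  ln(341!) ~ 1988.6719 - 341 + 3.8349 + 0.0002 = 1651.5070
Convert to base 2: log2(341!) = 1651.5070 / ln 2 = 1651.5070 / 0.69314718 = 2382.6210
ceil(2382.6210) = 2383


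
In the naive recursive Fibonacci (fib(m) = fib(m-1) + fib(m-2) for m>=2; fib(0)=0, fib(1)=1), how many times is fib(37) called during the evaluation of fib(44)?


Let N(m) = number of times fib(m) is called while evaluating fib(44).
N(44) = 1 (the initial call).
N(43) = 1 (only fib(44) calls it).
For 1 <= m <= 42: fib(m) is called by fib(m+1) and fib(m+2), so
  N(m) = N(m+1) + N(m+2).
fib(0) is called only by fib(2), so N(0) = N(2).
Walk down from m=44:
  N(44)=1, N(43)=1, N(42)=2, N(41)=3, N(40)=5, N(39)=8, N(38)=13, N(37)=21
N(37) = 21


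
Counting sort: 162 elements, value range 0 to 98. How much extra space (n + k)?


n = 162 (output array)
k = 99 (count array for 99 distinct values)
Extra space = 162 + 99 = 261


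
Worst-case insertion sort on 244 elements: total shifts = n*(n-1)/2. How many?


Sum of shifts = 1 + 2 + 3 + ... + 243
= 244 * 243 / 2
= 59292 / 2
= 29646


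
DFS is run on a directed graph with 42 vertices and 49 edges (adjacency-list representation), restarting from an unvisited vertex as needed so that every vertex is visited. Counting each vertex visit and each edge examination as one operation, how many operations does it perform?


A full DFS traversal processes each vertex exactly once (push/pop on stack).
Each directed edge is examined once.
V = 42, E = 49
V + E = 91


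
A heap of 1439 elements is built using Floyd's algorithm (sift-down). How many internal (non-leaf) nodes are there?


Leaf nodes occupy roughly half the array.
Sift-down is called for each internal node, starting from the last one.
Internal nodes = floor(n/2) = floor(1439/2) = 719


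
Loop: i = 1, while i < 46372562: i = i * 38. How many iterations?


i multiplies by 38 each step:
i = 1 -> 38 -> 1444 -> 54872 -> 2085136 -> 79235168 (stop)
Iterations = ceil(log_38(46372562)) = 5


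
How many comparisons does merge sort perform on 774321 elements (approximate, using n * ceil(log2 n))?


Recursion depth: ceil(log2(774321)) = 20
Each recursion level merges n = 774321 elements
Total = 774321 * 20 = 15486420


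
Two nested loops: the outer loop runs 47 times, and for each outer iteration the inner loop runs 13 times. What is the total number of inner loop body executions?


Outer loop: 47 iterations
Inner loop: 13 iterations per outer iteration
Total = 47 * 13 = 611


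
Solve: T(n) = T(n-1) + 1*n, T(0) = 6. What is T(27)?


Expanding the recurrence:
T(27) = T(26) + 1*27
       = T(25) + 1*26 + 1*27
       ...
       = T(0) + 1*(1 + 2 + ... + 27)
       = 6 + 1 * 27*28/2
       = 6 + 1 * 378
       = 6 + 378 = 384


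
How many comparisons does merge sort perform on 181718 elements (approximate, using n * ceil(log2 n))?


Recursion depth: ceil(log2(181718)) = 18
Each recursion level merges n = 181718 elements
Total = 181718 * 18 = 3270924


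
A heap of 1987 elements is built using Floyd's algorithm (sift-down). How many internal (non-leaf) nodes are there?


Leaf nodes occupy roughly half the array.
Sift-down is called for each internal node, starting from the last one.
Internal nodes = floor(n/2) = floor(1987/2) = 993


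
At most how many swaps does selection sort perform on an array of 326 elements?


Each of the 325 passes places one element in its final position.
Pass 1: swap minimum into position 0
Pass 2: swap minimum of remaining into position 1
...
Pass 325: last two elements, one swap
Maximum swaps = 326 - 1 = 325


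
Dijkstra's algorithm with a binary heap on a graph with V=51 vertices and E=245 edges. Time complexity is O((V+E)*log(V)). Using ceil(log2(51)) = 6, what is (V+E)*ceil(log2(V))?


Dijkstra with a binary heap: each vertex is extracted once, each edge may relax once.
Each heap operation costs O(log V).
V + E = 51 + 245 = 296
ceil(log2(51)) = 6 (since 2^5 = 32 < 51 <= 64 = 2^6)
Total heap work = (V+E) * ceil(log2(V)) = 296 * 6 = 1776


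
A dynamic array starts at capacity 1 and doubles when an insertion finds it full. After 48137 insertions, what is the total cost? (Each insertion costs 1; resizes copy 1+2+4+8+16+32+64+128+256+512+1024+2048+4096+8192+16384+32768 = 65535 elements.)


Insertion cost: 48137 (one per element)
Resizes occur just before inserting elements 2, 3, 5, 9, ...
Elements copied at each resize: 1 + 2 + 4 + 8 + 16 + 32 + 64 + 128 + 256 + 512 + 1024 + 2048 + 4096 + 8192 + 16384 + 32768
Sum of copies = 65535 (geometric series: 2^k - 1)
Total = 48137 + 65535 = 113672


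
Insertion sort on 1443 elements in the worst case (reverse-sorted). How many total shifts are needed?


In the worst case (reverse-sorted), each element shifts past all previous:
  Element 1: 1 shifts
  Element 2: 2 shifts
  Element 3: 3 shifts
  Element 4: 4 shifts
  Element 5: 5 shifts
  ...
  Element 1442: 1442 shifts
Total = 1 + 2 + ... + 1442
= 1443*(1443-1)/2 = 1040403


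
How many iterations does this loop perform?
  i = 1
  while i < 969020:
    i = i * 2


The loop variable doubles each iteration:
i = 1 -> 2 -> 4 -> 8 -> 16 -> 32 -> 64 -> 128 -> 256 -> 512 -> 1024 -> 2048 -> 4096 -> 8192 -> 16384 -> 32768 -> 65536 -> 131072 -> 262144 -> 524288 -> 1048576 (stop, 1048576 >= 969020)
Number of doublings = ceil(log2(969020)) = 20


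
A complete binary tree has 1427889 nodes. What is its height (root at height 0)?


In a complete binary tree, level k holds nodes 2^k .. 2^(k+1)-1 (1-indexed).
Height = floor(log2(n)) = floor(log2(1427889)) = 20
Check: 2^20 = 1048576 <= 1427889 < 2097152 = 2^21


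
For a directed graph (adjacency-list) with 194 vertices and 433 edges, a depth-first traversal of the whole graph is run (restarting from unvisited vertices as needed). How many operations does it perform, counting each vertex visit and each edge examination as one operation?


A full DFS traversal visits each vertex once and examines each edge once.
V = 194
E = 433
Sum = 194 + 433 = 627


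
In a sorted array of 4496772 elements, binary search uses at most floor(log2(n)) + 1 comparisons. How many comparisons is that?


Halving sequence: 4496772 -> 2248386 -> 1124193 -> 562096 -> 281048 -> 140524 -> 70262 -> 35131 -> 17565 -> 8782 -> 4391 -> 2195 -> 1097 -> 548 -> 274 -> 137 -> 68 -> 34 -> 17 -> 8 -> 4 -> 2 -> 1
Number of halvings = 22
Max comparisons = 22 + 1 = 23


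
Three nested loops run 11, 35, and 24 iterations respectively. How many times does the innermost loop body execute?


Loop 1 (outermost): 11 iterations
Loop 2 (middle): 35 iterations per outer
Loop 3 (innermost): 24 iterations per middle
Total = 11 * 35 * 24 = 9240


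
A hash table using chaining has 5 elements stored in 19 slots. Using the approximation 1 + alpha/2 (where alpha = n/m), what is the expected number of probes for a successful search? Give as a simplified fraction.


Load factor alpha = n/m = 5/19
Expected probes = 1 + alpha/2 = 1 + 5/(2*19)
= 1 + 5/38
= 38/38 + 5/38
= 43/38


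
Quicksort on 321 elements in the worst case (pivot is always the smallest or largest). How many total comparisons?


In the worst case, each partition step picks the worst pivot:
  Partition 1: 320 comparisons (n-1 elements to compare)
  Partition 2: 319 comparisons
  Partition 3: 318 comparisons
  Partition 4: 317 comparisons
  Partition 5: 316 comparisons
  ...
  Last partition: 0 comparisons
Total = (n-1) + (n-2) + ... + 1 + 0 = n*(n-1)/2
= 321*320/2 = 51360


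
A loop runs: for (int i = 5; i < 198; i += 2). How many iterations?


Loop starts at i = 5, increments by 2, stops when i >= 198.
Number of iterations = ceil((198 - 5) / 2)
= ceil(193 / 2)
= 97


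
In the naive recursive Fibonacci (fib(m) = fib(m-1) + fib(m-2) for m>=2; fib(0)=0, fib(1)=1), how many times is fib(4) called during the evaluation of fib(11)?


Let N(m) = number of times fib(m) is called while evaluating fib(11).
N(11) = 1 (the initial call).
N(10) = 1 (only fib(11) calls it).
For 1 <= m <= 9: fib(m) is called by fib(m+1) and fib(m+2), so
  N(m) = N(m+1) + N(m+2).
fib(0) is called only by fib(2), so N(0) = N(2).
Walk down from m=11:
  N(11)=1, N(10)=1, N(9)=2, N(8)=3, N(7)=5, N(6)=8, N(5)=13, N(4)=21
N(4) = 21


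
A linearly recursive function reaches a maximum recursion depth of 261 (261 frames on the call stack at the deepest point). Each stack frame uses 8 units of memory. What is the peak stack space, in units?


Maximum recursion depth = 261 frames
Memory per frame = 8 units
Total stack space = depth * frame_size
= 261 * 8 = 2088


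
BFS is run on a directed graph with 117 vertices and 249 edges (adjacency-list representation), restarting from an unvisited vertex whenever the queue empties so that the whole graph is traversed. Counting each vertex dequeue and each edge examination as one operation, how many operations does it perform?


A full BFS traversal dequeues each vertex exactly once and examines each directed edge exactly once.
V = 117 (vertex processing cost)
E = 249 (edge examination cost)
Total operations proportional to V + E = 117 + 249 = 366


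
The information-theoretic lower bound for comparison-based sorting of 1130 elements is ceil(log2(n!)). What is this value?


A binary decision tree of height h has at most 2^h leaves and needs at least n! of them, so h >= ceil(log2(n!)).
1130! is far too large to multiply out, so use Stirling's series:
  ln(n!) ~ n ln n - n + (1/2) ln(2 pi n) + 1/(12n)  (error below 1/(360 n^3), negligible here)
  ln(1130) = 7.0299729
  n ln n = 1130 * 7.0299729 = 7943.8694
  (1/2) ln(2 pi * 1130) = (1/2) ln(7099.9994) = 4.4339
  1/(12*1130) = 0.0001
  ln(1130!) ~ 7943.8694 - 1130 + 4.4339 + 0.0001 = 6818.3034
Convert to base 2: log2(1130!) = 6818.3034 / ln 2 = 6818.3034 / 0.69314718 = 9836.7325
ceil(9836.7325) = 9837


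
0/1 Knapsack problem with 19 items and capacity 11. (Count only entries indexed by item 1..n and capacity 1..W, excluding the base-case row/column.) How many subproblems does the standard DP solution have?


The DP table is indexed by (item, capacity).
Rows: 19 items
Columns: 11 capacity values (1 to W)
Total subproblems = 19 * 11 = 209


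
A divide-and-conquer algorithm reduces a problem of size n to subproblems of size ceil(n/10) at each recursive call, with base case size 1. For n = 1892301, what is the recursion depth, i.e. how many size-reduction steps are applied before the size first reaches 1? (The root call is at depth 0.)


Each step divides the size by 10 (rounding up); after k steps the size is ceil(n/10^k), which equals 1 exactly when 10^k >= n.
So the depth is the smallest k with 10^k >= 1892301, i.e. ceil(log_10(1892301)).
10^6 = 1000000 < 1892301 <= 10000000 = 10^7
Recursion depth = 7


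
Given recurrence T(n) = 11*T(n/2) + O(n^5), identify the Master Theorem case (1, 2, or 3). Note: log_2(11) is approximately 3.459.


Master Theorem parameters: a=11, b=2, c=5
log_b(a) = 3.459
Compare b^c with a: 2^5 = 32 > 11, so c > log_b(a).
Comparing c=5 vs log_b(a)=3.459:
5 > 3.459 => Case 3
Result: T(n) = O(n^5)
Master Theorem case = 3


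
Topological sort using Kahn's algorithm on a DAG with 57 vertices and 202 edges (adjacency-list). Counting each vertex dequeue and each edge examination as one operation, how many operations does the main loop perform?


Kahn's algorithm:
  1. Compute in-degrees: O(V + E)
  2. Process queue: each vertex dequeued once (O(V))
     each edge examined once (O(E))
Total = V + E = 57 + 202 = 259


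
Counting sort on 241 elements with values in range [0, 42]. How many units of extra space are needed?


Output array size: 241 (to store sorted result)
Count array size: 43 (one slot per possible value, range 0 to 42)
Total extra space = 241 + 43 = 284


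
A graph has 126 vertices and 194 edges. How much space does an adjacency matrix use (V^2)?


Adjacency matrix: V x V grid of entries
Space = V^2 = 126^2 = 126 * 126 = 15876


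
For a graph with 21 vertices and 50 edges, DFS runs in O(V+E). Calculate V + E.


A full DFS traversal visits each vertex once and examines each edge once.
V = 21
E = 50
Sum = 21 + 50 = 71


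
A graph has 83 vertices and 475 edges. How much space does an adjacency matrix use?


Adjacency matrix: V x V grid of entries
Space = V^2 = 83^2 = 83 * 83 = 6889


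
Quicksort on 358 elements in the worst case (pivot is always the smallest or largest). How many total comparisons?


In the worst case, each partition step picks the worst pivot:
  Partition 1: 357 comparisons (n-1 elements to compare)
  Partition 2: 356 comparisons
  Partition 3: 355 comparisons
  Partition 4: 354 comparisons
  Partition 5: 353 comparisons
  ...
  Last partition: 0 comparisons
Total = (n-1) + (n-2) + ... + 1 + 0 = n*(n-1)/2
= 358*357/2 = 63903


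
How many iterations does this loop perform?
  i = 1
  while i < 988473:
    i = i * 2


The loop variable doubles each iteration:
i = 1 -> 2 -> 4 -> 8 -> 16 -> 32 -> 64 -> 128 -> 256 -> 512 -> 1024 -> 2048 -> 4096 -> 8192 -> 16384 -> 32768 -> 65536 -> 131072 -> 262144 -> 524288 -> 1048576 (stop, 1048576 >= 988473)
Number of doublings = ceil(log2(988473)) = 20


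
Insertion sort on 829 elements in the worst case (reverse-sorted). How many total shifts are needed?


In the worst case (reverse-sorted), each element shifts past all previous:
  Element 1: 1 shifts
  Element 2: 2 shifts
  Element 3: 3 shifts
  Element 4: 4 shifts
  Element 5: 5 shifts
  ...
  Element 828: 828 shifts
Total = 1 + 2 + ... + 828
= 829*(829-1)/2 = 343206


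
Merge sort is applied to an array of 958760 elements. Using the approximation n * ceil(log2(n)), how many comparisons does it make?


Merge sort divides the array into halves recursively.
Number of levels = ceil(log2(958760)) = 20
At each level, approximately n = 958760 comparisons are needed for merging.
Total comparisons ~ n * ceil(log2(n)) = 958760 * 20 = 19175200


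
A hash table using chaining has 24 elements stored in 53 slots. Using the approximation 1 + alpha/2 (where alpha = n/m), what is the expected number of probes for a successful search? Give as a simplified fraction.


Load factor alpha = n/m = 24/53
Expected probes = 1 + alpha/2 = 1 + 24/(2*53)
= 1 + 24/106
= 106/106 + 24/106
= 130/106
Simplify: 65/53


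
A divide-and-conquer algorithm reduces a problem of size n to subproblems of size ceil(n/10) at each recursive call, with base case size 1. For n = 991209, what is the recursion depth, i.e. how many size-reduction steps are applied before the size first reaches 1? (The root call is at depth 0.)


Each step divides the size by 10 (rounding up); after k steps the size is ceil(n/10^k), which equals 1 exactly when 10^k >= n.
So the depth is the smallest k with 10^k >= 991209, i.e. ceil(log_10(991209)).
10^5 = 100000 < 991209 <= 1000000 = 10^6
Recursion depth = 6


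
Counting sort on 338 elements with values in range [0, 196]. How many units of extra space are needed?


Output array size: 338 (to store sorted result)
Count array size: 197 (one slot per possible value, range 0 to 196)
Total extra space = 338 + 197 = 535


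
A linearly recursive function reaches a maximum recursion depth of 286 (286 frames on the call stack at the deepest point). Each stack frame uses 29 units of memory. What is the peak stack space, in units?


Maximum recursion depth = 286 frames
Memory per frame = 29 units
Total stack space = depth * frame_size
= 286 * 29 = 8294


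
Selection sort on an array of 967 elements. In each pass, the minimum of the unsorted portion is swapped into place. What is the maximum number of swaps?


Selection sort performs one swap per pass:
  Pass 1: find min in positions 0 to 966, swap with position 0
  Pass 2: find min in positions 1 to 966, swap with position 1
  Pass 3: find min in positions 2 to 966, swap with position 2
  Pass 4: find min in positions 3 to 966, swap with position 3
  Pass 5: find min in positions 4 to 966, swap with position 4
  ... (961 more passes)
Total passes (and swaps) = n - 1 = 967 - 1 = 966


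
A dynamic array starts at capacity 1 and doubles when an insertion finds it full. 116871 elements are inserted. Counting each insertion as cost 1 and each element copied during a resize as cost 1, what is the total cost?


n = 116871
Insertion costs: 116871
Resizes copy 1, 2, 4, ... up to the largest power of 2 that is <= n-1 = 116870, i.e. 65536.
Copy costs = 1 + 2 + 4 + 8 + 16 + 32 + 64 + 128 + 256 + 512 + 1024 + 2048 + 4096 + 8192 + 16384 + 32768 + 65536 = 131071
Total = 116871 + 131071 = 247942


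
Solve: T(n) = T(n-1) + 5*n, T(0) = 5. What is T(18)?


Expanding the recurrence:
T(18) = T(17) + 5*18
       = T(16) + 5*17 + 5*18
       ...
       = T(0) + 5*(1 + 2 + ... + 18)
       = 5 + 5 * 18*19/2
       = 5 + 5 * 171
       = 5 + 855 = 860


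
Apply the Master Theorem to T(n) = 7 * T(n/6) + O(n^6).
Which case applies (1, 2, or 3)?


The Master Theorem: T(n) = a*T(n/b) + O(n^c)
  a = 7, b = 6, c = 6
log_b(a) = log_6(7) ~ 1.086
Compare b^c with a: 6^6 = 46656 > 7, so c > log_b(a).
Since c > log_b(a), Case 3 applies.
T(n) = O(n^6)
Master Theorem case = 3


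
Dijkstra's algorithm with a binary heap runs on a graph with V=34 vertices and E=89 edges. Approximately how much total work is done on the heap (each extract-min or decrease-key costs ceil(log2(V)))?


Dijkstra with a binary heap: each vertex is extracted once, each edge may relax once.
Each heap operation costs O(log V).
V + E = 34 + 89 = 123
ceil(log2(34)) = 6 (since 2^5 = 32 < 34 <= 64 = 2^6)
Total heap work = (V+E) * ceil(log2(V)) = 123 * 6 = 738


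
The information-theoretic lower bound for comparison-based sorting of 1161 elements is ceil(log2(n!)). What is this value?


A binary decision tree of height h has at most 2^h leaves and needs at least n! of them, so h >= ceil(log2(n!)).
1161! is far too large to multiply out, so use Stirling's series:
  ln(n!) ~ n ln n - n + (1/2) ln(2 pi n) + 1/(12n)  (error below 1/(360 n^3), negligible here)
  ln(1161) = 7.0570370
  n ln n = 1161 * 7.0570370 = 8193.2200
  (1/2) ln(2 pi * 1161) = (1/2) ln(7294.7781) = 4.4475
  1/(12*1161) = 0.0001
  ln(1161!) ~ 8193.2200 - 1161 + 4.4475 + 0.0001 = 7036.6676
Convert to base 2: log2(1161!) = 7036.6676 / ln 2 = 7036.6676 / 0.69314718 = 10151.7655
ceil(10151.7655) = 10152


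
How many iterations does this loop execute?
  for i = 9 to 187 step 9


The loop variable i takes values starting at 9 and increments by 9 each iteration.
Sequence: i = 9, 18, 27, 36, 45, 54, 63, 72, 81, ...
The upper bound 187 is inclusive, so the count is floor((last - first) / step) + 1:
floor((187 - 9) / 9) + 1 = floor(178/9) + 1 = 19 + 1 = 20


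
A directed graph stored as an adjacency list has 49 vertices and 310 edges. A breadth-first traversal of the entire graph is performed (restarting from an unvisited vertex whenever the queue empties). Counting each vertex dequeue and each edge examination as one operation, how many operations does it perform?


A full BFS traversal dequeues each vertex once and examines each edge once.
Vertex visits: 49
Edge visits: 310
V + E = 49 + 310 = 359


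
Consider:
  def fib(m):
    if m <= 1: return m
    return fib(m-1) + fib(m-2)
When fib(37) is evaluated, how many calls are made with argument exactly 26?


Let N(m) = number of times fib(m) is called while evaluating fib(37).
N(37) = 1 (the initial call).
N(36) = 1 (only fib(37) calls it).
For 1 <= m <= 35: fib(m) is called by fib(m+1) and fib(m+2), so
  N(m) = N(m+1) + N(m+2).
fib(0) is called only by fib(2), so N(0) = N(2).
Walk down from m=37:
  N(37)=1, N(36)=1, N(35)=2, N(34)=3, N(33)=5, N(32)=8, N(31)=13, N(30)=21, N(29)=34, N(28)=55, N(27)=89, N(26)=144
N(26) = 144


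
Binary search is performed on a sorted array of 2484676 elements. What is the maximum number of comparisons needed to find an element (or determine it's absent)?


Binary search halves the search space each comparison:
  Step 1: search space = 2484676 -> 1242338
  Step 2: search space = 1242338 -> 621169
  Step 3: search space = 621169 -> 310584
  Step 4: search space = 310584 -> 155292
  Step 5: search space = 155292 -> 77646
  Step 6: search space = 77646 -> 38823
  Step 7: search space = 38823 -> 19411
  Step 8: search space = 19411 -> 9705
  Step 9: search space = 9705 -> 4852
  Step 10: search space = 4852 -> 2426
  Step 11: search space = 2426 -> 1213
  Step 12: search space = 1213 -> 606
  Step 13: search space = 606 -> 303
  Step 14: search space = 303 -> 151
  Step 15: search space = 151 -> 75
  Step 16: search space = 75 -> 37
  Step 17: search space = 37 -> 18
  Step 18: search space = 18 -> 9
  Step 19: search space = 9 -> 4
  Step 20: search space = 4 -> 2
  Step 21: search space = 2 -> 1
  Step 22: search space = 1 (final check)
Maximum comparisons = floor(log2(2484676)) + 1 = 21 + 1 = 22


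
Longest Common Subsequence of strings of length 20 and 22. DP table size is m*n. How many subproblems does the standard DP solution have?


DP table indexed by positions in both strings.
First string: 20 positions
Second string: 22 positions
Total = 20 * 22 = 440


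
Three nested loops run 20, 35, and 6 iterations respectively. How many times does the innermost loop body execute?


Loop 1 (outermost): 20 iterations
Loop 2 (middle): 35 iterations per outer
Loop 3 (innermost): 6 iterations per middle
Total = 20 * 35 * 6 = 4200


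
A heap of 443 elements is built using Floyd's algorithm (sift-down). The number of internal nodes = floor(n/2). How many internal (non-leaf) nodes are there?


Leaf nodes occupy roughly half the array.
Sift-down is called for each internal node, starting from the last one.
Internal nodes = floor(n/2) = floor(443/2) = 221


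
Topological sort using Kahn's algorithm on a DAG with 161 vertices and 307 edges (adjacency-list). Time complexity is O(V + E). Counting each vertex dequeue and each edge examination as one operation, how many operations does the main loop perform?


Kahn's algorithm:
  1. Compute in-degrees: O(V + E)
  2. Process queue: each vertex dequeued once (O(V))
     each edge examined once (O(E))
Total = V + E = 161 + 307 = 468


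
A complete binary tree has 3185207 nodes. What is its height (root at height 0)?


In a complete binary tree, level k holds nodes 2^k .. 2^(k+1)-1 (1-indexed).
Height = floor(log2(n)) = floor(log2(3185207)) = 21
Check: 2^21 = 2097152 <= 3185207 < 4194304 = 2^22


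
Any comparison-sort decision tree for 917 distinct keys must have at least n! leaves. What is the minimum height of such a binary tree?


A binary decision tree of height h has at most 2^h leaves and needs at least n! of them, so h >= ceil(log2(n!)).
917! is far too large to multiply out, so use Stirling's series:
  ln(n!) ~ n ln n - n + (1/2) ln(2 pi n) + 1/(12n)  (error below 1/(360 n^3), negligible here)
  ln(917) = 6.8211075
  n ln n = 917 * 6.8211075 = 6254.9556
  (1/2) ln(2 pi * 917) = (1/2) ln(5761.6809) = 4.3295
  1/(12*917) = 0.0001
  ln(917!) ~ 6254.9556 - 917 + 4.3295 + 0.0001 = 5342.2852
Convert to base 2: log2(917!) = 5342.2852 / ln 2 = 5342.2852 / 0.69314718 = 7707.2884
ceil(7707.2884) = 7708


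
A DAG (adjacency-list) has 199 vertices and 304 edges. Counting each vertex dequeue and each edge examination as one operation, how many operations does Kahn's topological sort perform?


V = 199 (vertex processing)
E = 304 (edge processing)
V + E = 199 + 304 = 503


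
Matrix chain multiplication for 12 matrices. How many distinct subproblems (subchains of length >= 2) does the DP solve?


Subproblems are indexed by (i, j) where i < j.
Number of such pairs = n*(n-1)/2
= 12 * 11 / 2
= 66


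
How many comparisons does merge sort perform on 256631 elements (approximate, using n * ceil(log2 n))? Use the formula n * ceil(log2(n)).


Recursion depth: ceil(log2(256631)) = 18
Each recursion level merges n = 256631 elements
Total = 256631 * 18 = 4619358
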